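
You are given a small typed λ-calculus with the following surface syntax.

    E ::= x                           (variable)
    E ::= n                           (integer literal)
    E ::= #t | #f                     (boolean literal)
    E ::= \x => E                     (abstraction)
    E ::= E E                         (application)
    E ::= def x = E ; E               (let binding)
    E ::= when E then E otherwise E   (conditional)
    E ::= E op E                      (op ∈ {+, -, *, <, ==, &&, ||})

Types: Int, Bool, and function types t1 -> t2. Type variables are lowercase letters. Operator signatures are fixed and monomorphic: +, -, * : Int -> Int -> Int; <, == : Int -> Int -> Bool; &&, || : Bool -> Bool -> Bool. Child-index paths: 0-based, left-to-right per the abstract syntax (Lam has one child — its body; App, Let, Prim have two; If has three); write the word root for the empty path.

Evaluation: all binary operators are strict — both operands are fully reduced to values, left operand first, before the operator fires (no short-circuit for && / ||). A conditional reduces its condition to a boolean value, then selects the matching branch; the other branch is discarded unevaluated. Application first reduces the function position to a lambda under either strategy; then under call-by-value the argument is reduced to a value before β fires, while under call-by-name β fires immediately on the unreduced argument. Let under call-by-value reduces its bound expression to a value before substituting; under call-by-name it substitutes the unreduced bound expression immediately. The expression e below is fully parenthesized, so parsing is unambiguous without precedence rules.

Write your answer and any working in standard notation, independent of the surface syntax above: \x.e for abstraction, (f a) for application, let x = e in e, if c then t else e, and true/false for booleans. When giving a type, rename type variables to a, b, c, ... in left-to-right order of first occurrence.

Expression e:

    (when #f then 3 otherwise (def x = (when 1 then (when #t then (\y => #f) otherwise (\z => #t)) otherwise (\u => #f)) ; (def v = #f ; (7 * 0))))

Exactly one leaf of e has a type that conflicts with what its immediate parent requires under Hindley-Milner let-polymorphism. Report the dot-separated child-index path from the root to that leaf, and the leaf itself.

Derivation:
  unify Bool ~ Bool
  unify Int ~ Bool
  FAIL: mismatch Int ~ Bool

Answer: 2.0.0 : 1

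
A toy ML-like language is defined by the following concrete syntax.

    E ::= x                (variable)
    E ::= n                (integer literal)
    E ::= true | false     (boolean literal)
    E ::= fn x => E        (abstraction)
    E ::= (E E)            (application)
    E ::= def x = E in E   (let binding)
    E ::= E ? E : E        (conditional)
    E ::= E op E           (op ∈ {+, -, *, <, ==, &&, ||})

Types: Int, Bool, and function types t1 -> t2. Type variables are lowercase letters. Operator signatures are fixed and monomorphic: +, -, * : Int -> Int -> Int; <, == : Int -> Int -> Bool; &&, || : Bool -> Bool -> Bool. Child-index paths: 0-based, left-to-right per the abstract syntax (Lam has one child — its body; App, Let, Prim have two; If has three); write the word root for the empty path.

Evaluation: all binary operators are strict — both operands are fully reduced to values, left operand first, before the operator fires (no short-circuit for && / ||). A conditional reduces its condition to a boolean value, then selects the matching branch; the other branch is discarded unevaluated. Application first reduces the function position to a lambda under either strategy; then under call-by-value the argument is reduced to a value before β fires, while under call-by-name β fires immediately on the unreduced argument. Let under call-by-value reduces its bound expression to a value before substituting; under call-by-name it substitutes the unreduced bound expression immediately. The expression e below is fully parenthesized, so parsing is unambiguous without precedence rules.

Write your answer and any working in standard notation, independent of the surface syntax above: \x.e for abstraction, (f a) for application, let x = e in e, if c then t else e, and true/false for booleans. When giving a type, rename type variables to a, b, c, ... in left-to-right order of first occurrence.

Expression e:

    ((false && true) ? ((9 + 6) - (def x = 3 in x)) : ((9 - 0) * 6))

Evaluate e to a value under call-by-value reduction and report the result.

Derivation:
step 0: (if (false && true) then ((9 + 6) - (let x = 3 in x)) else ((9 - 0) * 6))
step 1: [delta@0] (if false then ((9 + 6) - (let x = 3 in x)) else ((9 - 0) * 6))
step 2: [if@root] ((9 - 0) * 6)
step 3: [delta@0] (9 * 6)
step 4: [delta@root] 54

Answer: 54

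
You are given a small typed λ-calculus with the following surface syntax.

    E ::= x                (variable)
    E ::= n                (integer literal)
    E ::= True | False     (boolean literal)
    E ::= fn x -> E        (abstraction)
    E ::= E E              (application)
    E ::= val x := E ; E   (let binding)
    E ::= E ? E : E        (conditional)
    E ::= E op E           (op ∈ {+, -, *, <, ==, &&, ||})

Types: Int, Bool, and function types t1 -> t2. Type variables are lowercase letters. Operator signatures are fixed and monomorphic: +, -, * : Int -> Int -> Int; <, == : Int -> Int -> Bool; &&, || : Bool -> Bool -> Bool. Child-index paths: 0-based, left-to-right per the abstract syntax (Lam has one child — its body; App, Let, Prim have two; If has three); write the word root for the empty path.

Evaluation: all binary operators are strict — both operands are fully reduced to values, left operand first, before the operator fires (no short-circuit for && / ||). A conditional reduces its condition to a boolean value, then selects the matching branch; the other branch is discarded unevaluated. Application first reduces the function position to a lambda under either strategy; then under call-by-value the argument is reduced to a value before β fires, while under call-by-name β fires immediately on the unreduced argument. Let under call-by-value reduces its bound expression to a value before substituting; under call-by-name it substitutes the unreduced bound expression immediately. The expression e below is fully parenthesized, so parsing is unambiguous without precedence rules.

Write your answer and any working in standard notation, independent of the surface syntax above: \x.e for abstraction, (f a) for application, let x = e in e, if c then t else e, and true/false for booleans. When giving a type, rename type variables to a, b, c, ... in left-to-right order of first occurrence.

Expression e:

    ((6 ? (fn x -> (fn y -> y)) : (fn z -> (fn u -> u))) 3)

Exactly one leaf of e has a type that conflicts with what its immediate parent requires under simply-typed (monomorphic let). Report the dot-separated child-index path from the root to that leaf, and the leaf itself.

Trace:
  unify Int ~ Bool
  FAIL: mismatch Int ~ Bool

Answer: 0.0 : 6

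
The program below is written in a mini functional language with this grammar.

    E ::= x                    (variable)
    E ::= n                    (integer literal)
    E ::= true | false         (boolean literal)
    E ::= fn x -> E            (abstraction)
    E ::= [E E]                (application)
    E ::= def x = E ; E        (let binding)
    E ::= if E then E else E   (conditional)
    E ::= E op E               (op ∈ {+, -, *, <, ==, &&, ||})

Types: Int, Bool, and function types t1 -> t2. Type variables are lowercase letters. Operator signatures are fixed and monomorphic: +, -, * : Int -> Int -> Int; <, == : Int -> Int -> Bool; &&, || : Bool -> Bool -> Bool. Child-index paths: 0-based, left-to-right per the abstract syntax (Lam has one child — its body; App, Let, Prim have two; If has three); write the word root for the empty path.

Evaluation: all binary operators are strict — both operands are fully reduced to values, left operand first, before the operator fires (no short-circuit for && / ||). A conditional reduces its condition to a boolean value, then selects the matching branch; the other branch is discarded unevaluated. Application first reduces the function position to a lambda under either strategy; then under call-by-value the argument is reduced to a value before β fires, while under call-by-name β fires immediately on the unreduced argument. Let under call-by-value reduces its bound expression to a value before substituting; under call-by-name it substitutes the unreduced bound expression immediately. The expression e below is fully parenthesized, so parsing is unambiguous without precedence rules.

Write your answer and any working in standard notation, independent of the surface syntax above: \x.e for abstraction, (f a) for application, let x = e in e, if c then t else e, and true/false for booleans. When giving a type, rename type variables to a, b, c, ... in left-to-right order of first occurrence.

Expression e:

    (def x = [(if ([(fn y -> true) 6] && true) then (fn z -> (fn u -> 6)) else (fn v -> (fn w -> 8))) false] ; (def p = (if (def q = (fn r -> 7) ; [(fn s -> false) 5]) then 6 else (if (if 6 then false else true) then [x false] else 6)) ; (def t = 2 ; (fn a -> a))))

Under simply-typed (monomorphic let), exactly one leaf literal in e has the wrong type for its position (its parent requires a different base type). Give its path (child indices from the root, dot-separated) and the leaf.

Answer: 1.0.2.0.0 : 6

Derivation:
\y._ : a -> Bool
  unify a -> Bool ~ Int -> b
  unify a ~ Int
  unify Bool ~ b
_ _ : Bool
  unify Bool ~ Bool
  unify Bool ~ Bool
  unify Bool ~ Bool
\u._ : d -> Int
\z._ : c -> d -> Int
\w._ : f -> Int
\v._ : e -> f -> Int
  unify c -> d -> Int ~ e -> f -> Int
  unify c ~ e
  unify d -> Int ~ f -> Int
  unify d ~ f
  unify Int ~ Int
  unify e -> f -> Int ~ Bool -> g
  unify e ~ Bool
  unify f -> Int ~ g
_ _ : f -> Int
let x : f -> Int
\r._ : h -> Int
let q : h -> Int
\s._ : i -> Bool
  unify i -> Bool ~ Int -> j
  unify i ~ Int
  unify Bool ~ j
_ _ : Bool
  unify Bool ~ Bool
  unify Int ~ Bool
  FAIL: mismatch Int ~ Bool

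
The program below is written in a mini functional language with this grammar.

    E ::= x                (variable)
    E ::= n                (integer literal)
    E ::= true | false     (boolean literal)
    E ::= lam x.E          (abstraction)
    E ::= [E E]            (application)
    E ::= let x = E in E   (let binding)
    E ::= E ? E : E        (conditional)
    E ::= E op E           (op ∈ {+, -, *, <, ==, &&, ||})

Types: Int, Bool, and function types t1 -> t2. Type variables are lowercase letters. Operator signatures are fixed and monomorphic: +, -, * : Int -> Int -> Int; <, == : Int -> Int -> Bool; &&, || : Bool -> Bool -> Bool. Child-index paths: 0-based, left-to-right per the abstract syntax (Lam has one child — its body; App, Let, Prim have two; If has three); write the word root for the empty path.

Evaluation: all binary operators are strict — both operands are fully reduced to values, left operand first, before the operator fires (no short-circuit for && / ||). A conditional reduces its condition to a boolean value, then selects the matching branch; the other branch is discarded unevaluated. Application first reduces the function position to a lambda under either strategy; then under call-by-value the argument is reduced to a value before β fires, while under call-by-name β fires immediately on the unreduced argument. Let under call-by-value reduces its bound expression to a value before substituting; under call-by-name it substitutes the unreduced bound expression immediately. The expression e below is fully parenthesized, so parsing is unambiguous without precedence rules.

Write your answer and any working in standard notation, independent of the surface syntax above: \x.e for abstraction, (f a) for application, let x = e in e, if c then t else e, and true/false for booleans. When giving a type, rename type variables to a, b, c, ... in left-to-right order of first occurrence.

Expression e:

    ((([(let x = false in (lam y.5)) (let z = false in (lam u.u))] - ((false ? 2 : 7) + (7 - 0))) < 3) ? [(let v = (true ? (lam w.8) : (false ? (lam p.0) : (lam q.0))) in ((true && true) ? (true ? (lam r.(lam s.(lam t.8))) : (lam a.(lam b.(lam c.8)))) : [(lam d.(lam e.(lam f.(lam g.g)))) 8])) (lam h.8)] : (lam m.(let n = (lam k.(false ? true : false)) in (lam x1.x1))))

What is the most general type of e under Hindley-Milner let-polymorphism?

Answer: a -> Int -> Int

Derivation:
let x : Bool
\y._ : a -> Int
let z : Bool
u : b
\u._ : b -> b
  unify a -> Int ~ (b -> b) -> c
  unify a ~ b -> b
  unify Int ~ c
_ _ : Int
  unify Int ~ Int
  unify Bool ~ Bool
  unify Int ~ Int
  unify Int ~ Int
  unify Int ~ Int
  unify Int ~ Int
  unify Int ~ Int
  unify Int ~ Int
  unify Int ~ Int
  unify Int ~ Int
  unify Bool ~ Bool
  unify Bool ~ Bool
\w._ : d -> Int
  unify Bool ~ Bool
\p._ : e -> Int
\q._ : f -> Int
  unify e -> Int ~ f -> Int
  unify e ~ f
  unify Int ~ Int
  unify d -> Int ~ f -> Int
  unify d ~ f
  unify Int ~ Int
let v : forall. f -> Int
  unify Bool ~ Bool
  unify Bool ~ Bool
  unify Bool ~ Bool
  unify Bool ~ Bool
\t._ : i -> Int
\s._ : h -> i -> Int
\r._ : g -> h -> i -> Int
\c._ : l -> Int
\b._ : k -> l -> Int
\a._ : j -> k -> l -> Int
  unify g -> h -> i -> Int ~ j -> k -> l -> Int
  unify g ~ j
  unify h -> i -> Int ~ k -> l -> Int
  unify h ~ k
  unify i -> Int ~ l -> Int
  unify i ~ l
  unify Int ~ Int
g : p
\g._ : p -> p
\f._ : o -> p -> p
\e._ : n -> o -> p -> p
\d._ : m -> n -> o -> p -> p
  unify m -> n -> o -> p -> p ~ Int -> q
  unify m ~ Int
  unify n -> o -> p -> p ~ q
_ _ : n -> o -> p -> p
  unify j -> k -> l -> Int ~ n -> o -> p -> p
  unify j ~ n
  unify k -> l -> Int ~ o -> p -> p
  unify k ~ o
  unify l -> Int ~ p -> p
  unify l ~ p
  unify Int ~ p
\h._ : r -> Int
  unify n -> o -> Int -> Int ~ (r -> Int) -> s
  unify n ~ r -> Int
  unify o -> Int -> Int ~ s
_ _ : o -> Int -> Int
  unify Bool ~ Bool
  unify Bool ~ Bool
\k._ : u -> Bool
let n : forall. u -> Bool
x1 : v
\x1._ : v -> v
\m._ : t -> v -> v
  unify o -> Int -> Int ~ t -> v -> v
  unify o ~ t
  unify Int -> Int ~ v -> v
  unify Int ~ v
  unify Int ~ Int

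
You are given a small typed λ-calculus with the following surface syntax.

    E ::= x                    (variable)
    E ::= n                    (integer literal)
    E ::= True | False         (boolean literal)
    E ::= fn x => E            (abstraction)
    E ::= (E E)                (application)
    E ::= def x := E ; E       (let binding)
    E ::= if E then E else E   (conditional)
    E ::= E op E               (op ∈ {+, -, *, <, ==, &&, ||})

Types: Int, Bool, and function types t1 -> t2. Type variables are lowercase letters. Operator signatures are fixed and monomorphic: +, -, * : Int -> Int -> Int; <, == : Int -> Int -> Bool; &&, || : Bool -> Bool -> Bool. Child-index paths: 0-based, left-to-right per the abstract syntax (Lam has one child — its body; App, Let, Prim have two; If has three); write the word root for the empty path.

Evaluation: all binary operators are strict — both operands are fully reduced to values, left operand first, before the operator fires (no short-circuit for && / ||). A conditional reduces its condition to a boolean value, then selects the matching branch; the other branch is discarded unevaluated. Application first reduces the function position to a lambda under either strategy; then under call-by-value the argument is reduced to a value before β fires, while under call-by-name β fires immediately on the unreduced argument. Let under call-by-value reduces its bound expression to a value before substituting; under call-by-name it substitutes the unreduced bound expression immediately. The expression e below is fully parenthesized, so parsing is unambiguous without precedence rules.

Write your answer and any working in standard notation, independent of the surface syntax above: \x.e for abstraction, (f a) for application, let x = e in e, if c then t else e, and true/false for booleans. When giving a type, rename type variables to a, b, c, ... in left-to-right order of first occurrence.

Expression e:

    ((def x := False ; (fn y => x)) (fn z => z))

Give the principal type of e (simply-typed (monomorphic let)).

Trace:
let x : Bool
x : Bool
\y._ : a -> Bool
z : b
\z._ : b -> b
  unify a -> Bool ~ (b -> b) -> c
  unify a ~ b -> b
  unify Bool ~ c
_ _ : Bool

Answer: Bool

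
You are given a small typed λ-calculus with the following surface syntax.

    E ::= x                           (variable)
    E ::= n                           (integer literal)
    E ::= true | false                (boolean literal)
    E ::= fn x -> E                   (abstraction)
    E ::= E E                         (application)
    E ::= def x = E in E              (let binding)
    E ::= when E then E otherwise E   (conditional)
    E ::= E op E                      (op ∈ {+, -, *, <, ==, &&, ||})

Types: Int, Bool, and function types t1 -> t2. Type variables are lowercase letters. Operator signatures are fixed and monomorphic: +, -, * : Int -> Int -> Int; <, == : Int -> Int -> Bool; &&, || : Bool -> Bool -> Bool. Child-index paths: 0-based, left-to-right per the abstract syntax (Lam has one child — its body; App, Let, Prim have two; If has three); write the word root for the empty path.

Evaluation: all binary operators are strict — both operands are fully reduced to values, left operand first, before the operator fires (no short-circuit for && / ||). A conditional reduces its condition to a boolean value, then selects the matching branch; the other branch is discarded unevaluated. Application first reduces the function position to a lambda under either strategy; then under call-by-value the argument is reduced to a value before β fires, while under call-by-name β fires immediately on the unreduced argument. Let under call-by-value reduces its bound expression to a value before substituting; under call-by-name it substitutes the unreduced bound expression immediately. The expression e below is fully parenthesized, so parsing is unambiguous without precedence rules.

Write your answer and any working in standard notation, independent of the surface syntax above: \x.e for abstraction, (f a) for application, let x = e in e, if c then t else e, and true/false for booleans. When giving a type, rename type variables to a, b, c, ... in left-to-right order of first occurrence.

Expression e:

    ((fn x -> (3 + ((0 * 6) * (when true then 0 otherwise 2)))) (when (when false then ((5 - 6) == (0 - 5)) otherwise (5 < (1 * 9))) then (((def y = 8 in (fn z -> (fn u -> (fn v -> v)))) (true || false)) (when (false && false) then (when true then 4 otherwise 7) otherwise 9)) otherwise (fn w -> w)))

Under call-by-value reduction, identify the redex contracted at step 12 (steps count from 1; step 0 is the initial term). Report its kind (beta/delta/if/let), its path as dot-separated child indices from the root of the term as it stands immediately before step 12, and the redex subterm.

Trace:
step 0: ((\x.(3 + ((0 * 6) * (if true then 0 else 2)))) (if (if false then ((5 - 6) == (0 - 5)) else (5 < (1 * 9))) then (((let y = 8 in (\z.(\u.(\v.v)))) (true || false)) (if (false && false) then (if true then 4 else 7) else 9)) else (\w.w)))
step 1: [if@1.0] ((\x.(3 + ((0 * 6) * (if true then 0 else 2)))) (if (5 < (1 * 9)) then (((let y = 8 in (\z.(\u.(\v.v)))) (true || false)) (if (false && false) then (if true then 4 else 7) else 9)) else (\w.w)))
step 2: [delta@1.0.1] ((\x.(3 + ((0 * 6) * (if true then 0 else 2)))) (if (5 < 9) then (((let y = 8 in (\z.(\u.(\v.v)))) (true || false)) (if (false && false) then (if true then 4 else 7) else 9)) else (\w.w)))
step 3: [delta@1.0] ((\x.(3 + ((0 * 6) * (if true then 0 else 2)))) (if true then (((let y = 8 in (\z.(\u.(\v.v)))) (true || false)) (if (false && false) then (if true then 4 else 7) else 9)) else (\w.w)))
step 4: [if@1] ((\x.(3 + ((0 * 6) * (if true then 0 else 2)))) (((let y = 8 in (\z.(\u.(\v.v)))) (true || false)) (if (false && false) then (if true then 4 else 7) else 9)))
step 5: [let@1.0.0] ((\x.(3 + ((0 * 6) * (if true then 0 else 2)))) (((\z.(\u.(\v.v))) (true || false)) (if (false && false) then (if true then 4 else 7) else 9)))
step 6: [delta@1.0.1] ((\x.(3 + ((0 * 6) * (if true then 0 else 2)))) (((\z.(\u.(\v.v))) true) (if (false && false) then (if true then 4 else 7) else 9)))
step 7: [beta@1.0] ((\x.(3 + ((0 * 6) * (if true then 0 else 2)))) ((\u.(\v.v)) (if (false && false) then (if true then 4 else 7) else 9)))
step 8: [delta@1.1.0] ((\x.(3 + ((0 * 6) * (if true then 0 else 2)))) ((\u.(\v.v)) (if false then (if true then 4 else 7) else 9)))
step 9: [if@1.1] ((\x.(3 + ((0 * 6) * (if true then 0 else 2)))) ((\u.(\v.v)) 9))
step 10: [beta@1] ((\x.(3 + ((0 * 6) * (if true then 0 else 2)))) (\v.v))
step 11: [beta@root] (3 + ((0 * 6) * (if true then 0 else 2)))
step 12: [delta@1.0] (3 + (0 * (if true then 0 else 2)))

Answer: delta at 1.0 : (0 * 6)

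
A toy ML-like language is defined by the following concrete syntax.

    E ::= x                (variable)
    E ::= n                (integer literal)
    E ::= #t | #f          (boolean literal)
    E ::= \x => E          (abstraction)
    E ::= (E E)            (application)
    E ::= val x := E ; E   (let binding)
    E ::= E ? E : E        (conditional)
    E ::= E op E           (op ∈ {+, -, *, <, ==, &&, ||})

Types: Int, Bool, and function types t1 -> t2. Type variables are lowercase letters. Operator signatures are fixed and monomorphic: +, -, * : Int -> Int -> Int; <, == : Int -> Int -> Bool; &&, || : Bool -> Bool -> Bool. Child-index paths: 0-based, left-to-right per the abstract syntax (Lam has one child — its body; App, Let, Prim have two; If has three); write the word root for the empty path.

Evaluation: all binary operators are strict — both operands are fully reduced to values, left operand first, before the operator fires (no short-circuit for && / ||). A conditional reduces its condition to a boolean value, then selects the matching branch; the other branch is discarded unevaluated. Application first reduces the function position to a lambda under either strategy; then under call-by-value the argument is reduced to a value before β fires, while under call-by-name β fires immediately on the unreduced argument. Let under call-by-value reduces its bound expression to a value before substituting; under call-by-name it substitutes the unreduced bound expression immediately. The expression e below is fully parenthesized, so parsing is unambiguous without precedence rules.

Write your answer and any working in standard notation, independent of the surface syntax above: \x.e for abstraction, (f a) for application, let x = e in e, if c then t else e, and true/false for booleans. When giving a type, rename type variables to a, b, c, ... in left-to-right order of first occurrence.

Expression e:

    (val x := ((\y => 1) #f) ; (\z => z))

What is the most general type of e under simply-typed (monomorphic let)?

Answer: a -> a

Working:
\y._ : a -> Int
  unify a -> Int ~ Bool -> b
  unify a ~ Bool
  unify Int ~ b
_ _ : Int
let x : Int
z : c
\z._ : c -> c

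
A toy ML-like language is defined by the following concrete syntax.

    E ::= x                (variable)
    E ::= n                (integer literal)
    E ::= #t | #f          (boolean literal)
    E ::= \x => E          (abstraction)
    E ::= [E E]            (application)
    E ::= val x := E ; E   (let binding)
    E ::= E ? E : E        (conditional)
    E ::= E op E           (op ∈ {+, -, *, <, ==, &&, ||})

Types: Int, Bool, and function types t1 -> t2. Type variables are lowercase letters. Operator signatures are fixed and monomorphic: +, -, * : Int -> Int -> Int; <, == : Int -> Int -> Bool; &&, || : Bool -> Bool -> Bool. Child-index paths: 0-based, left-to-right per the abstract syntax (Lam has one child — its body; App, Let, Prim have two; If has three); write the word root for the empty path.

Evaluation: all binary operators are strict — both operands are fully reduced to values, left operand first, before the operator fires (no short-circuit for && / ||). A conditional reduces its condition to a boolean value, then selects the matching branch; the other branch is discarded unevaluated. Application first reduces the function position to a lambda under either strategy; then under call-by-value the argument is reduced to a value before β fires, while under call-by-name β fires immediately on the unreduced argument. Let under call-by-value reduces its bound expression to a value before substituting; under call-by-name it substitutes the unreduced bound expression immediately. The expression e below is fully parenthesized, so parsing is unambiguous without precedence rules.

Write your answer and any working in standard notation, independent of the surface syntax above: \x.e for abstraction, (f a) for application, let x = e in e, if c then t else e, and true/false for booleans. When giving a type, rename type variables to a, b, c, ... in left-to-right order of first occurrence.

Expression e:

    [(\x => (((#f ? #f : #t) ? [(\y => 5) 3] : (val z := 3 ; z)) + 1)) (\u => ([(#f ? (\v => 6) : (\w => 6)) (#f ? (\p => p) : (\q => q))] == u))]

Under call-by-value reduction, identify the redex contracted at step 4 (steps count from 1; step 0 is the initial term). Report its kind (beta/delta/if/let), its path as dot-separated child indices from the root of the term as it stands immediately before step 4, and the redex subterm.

Working:
step 0: ((\x.((if (if false then false else true) then ((\y.5) 3) else (let z = 3 in z)) + 1)) (\u.(((if false then (\v.6) else (\w.6)) (if false then (\p.p) else (\q.q))) == u)))
step 1: [beta@root] ((if (if false then false else true) then ((\y.5) 3) else (let z = 3 in z)) + 1)
step 2: [if@0.0] ((if true then ((\y.5) 3) else (let z = 3 in z)) + 1)
step 3: [if@0] (((\y.5) 3) + 1)
step 4: [beta@0] (5 + 1)

Answer: beta at 0 : ((\y.5) 3)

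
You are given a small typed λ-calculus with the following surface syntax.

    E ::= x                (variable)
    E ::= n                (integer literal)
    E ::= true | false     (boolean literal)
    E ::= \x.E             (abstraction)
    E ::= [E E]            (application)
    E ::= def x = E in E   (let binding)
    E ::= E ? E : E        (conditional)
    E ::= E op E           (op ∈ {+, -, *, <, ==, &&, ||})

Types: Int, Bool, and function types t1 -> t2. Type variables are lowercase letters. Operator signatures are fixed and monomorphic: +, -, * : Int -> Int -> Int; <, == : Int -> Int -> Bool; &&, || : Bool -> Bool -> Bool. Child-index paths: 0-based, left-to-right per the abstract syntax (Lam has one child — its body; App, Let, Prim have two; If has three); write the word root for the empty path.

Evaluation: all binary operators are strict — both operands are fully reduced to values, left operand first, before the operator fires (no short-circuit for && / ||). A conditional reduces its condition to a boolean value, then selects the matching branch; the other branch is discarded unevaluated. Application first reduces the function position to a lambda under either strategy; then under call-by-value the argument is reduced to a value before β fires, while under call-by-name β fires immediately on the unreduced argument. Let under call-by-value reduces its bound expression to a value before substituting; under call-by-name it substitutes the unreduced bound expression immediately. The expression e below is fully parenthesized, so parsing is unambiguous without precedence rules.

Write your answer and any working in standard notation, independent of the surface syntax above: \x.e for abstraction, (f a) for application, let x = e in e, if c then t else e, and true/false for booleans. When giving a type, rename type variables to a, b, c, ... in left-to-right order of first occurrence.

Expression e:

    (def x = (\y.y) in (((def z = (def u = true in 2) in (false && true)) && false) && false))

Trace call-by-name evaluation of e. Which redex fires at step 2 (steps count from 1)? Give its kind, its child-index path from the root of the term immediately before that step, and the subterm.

Working:
step 0: (let x = (\y.y) in (((let z = (let u = true in 2) in (false && true)) && false) && false))
step 1: [let@root] (((let z = (let u = true in 2) in (false && true)) && false) && false)
step 2: [let@0.0] (((false && true) && false) && false)

Answer: let at 0.0 : (let z = (let u = true in 2) in (false && true))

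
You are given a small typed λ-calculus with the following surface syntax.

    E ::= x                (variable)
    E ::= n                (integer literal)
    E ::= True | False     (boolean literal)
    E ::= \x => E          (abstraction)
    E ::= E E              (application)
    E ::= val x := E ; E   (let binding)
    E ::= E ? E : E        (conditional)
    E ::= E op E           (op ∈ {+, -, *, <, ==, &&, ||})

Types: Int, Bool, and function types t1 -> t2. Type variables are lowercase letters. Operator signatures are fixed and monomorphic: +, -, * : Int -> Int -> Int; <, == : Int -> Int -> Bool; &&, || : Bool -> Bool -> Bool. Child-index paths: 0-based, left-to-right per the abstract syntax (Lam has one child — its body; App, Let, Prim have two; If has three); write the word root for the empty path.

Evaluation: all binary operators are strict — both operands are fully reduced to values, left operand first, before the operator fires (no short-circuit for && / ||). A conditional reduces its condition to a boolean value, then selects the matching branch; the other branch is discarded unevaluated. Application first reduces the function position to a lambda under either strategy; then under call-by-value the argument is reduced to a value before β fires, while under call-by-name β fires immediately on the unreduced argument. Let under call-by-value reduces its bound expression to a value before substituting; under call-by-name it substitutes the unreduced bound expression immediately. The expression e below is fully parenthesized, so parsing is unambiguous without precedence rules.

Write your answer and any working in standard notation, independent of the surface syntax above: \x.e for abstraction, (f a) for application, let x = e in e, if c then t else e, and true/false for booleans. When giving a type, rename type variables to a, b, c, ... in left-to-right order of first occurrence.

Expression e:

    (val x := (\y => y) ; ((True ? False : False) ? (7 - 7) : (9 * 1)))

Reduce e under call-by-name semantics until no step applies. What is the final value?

Derivation:
step 0: (let x = (\y.y) in (if (if true then false else false) then (7 - 7) else (9 * 1)))
step 1: [let@root] (if (if true then false else false) then (7 - 7) else (9 * 1))
step 2: [if@0] (if false then (7 - 7) else (9 * 1))
step 3: [if@root] (9 * 1)
step 4: [delta@root] 9

Answer: 9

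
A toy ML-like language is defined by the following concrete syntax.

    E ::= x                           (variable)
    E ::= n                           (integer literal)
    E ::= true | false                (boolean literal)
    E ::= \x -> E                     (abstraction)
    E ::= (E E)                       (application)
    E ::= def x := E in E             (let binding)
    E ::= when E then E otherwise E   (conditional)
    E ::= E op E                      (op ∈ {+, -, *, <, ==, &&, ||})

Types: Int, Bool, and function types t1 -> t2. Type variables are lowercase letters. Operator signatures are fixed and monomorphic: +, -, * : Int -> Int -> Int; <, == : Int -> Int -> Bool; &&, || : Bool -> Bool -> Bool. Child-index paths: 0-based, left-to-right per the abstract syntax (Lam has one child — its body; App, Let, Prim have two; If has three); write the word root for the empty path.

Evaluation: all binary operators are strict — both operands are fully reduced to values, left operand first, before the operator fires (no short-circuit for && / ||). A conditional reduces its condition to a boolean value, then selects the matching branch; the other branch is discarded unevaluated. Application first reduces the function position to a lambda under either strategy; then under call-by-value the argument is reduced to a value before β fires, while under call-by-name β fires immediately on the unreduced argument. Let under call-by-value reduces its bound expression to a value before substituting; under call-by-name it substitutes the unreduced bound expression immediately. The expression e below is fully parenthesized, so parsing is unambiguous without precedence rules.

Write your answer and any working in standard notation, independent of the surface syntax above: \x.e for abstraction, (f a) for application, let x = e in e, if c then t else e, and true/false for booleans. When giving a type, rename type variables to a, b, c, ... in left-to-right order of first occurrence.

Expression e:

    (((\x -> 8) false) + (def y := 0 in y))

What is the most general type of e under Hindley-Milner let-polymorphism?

Answer: Int

Trace:
\x._ : a -> Int
  unify a -> Int ~ Bool -> b
  unify a ~ Bool
  unify Int ~ b
_ _ : Int
  unify Int ~ Int
let y : Int
y : Int
  unify Int ~ Int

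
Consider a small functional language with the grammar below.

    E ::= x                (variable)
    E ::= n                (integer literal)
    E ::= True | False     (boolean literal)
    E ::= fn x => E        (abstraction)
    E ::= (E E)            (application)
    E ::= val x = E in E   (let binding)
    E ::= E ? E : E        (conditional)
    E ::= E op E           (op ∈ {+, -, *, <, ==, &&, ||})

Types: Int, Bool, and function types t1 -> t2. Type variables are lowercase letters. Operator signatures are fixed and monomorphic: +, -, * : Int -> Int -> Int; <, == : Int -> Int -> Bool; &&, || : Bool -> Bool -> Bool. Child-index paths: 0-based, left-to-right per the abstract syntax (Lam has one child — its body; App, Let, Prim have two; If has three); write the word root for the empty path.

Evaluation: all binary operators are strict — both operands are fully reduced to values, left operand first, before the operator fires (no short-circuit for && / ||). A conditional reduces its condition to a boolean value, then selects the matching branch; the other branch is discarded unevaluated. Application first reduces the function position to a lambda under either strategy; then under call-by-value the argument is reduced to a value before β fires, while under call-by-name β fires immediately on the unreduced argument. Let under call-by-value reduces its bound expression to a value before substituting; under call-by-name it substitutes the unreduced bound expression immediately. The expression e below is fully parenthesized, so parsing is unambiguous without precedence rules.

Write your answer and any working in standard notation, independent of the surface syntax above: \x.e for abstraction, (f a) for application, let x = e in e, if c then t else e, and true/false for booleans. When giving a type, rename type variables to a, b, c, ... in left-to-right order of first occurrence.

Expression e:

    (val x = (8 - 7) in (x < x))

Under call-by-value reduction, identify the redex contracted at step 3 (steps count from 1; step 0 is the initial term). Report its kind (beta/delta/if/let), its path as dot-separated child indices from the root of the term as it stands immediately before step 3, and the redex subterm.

Answer: delta at root : (1 < 1)

Trace:
step 0: (let x = (8 - 7) in (x < x))
step 1: [delta@0] (let x = 1 in (x < x))
step 2: [let@root] (1 < 1)
step 3: [delta@root] false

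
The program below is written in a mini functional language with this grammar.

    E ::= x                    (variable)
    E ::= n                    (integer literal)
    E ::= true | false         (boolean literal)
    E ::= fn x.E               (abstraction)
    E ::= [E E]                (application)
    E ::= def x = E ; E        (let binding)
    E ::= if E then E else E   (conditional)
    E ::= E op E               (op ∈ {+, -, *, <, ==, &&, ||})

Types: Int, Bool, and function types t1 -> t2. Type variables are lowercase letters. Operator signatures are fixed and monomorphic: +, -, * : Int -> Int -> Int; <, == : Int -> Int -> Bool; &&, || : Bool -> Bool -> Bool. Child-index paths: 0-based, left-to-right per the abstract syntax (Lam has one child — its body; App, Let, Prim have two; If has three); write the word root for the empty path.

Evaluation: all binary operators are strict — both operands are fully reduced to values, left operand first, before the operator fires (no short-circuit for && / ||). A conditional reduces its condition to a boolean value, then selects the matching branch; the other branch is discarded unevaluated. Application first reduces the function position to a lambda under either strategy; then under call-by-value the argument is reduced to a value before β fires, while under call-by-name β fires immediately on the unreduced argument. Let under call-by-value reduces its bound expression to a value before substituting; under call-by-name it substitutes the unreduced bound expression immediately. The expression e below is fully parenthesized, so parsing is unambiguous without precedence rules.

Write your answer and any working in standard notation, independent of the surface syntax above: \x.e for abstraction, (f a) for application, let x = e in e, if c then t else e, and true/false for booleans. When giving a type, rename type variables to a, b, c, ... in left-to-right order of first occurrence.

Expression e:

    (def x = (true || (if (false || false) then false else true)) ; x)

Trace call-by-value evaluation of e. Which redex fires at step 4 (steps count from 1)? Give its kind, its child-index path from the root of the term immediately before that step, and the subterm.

Answer: let at root : (let x = true in x)

Derivation:
step 0: (let x = (true || (if (false || false) then false else true)) in x)
step 1: [delta@0.1.0] (let x = (true || (if false then false else true)) in x)
step 2: [if@0.1] (let x = (true || true) in x)
step 3: [delta@0] (let x = true in x)
step 4: [let@root] true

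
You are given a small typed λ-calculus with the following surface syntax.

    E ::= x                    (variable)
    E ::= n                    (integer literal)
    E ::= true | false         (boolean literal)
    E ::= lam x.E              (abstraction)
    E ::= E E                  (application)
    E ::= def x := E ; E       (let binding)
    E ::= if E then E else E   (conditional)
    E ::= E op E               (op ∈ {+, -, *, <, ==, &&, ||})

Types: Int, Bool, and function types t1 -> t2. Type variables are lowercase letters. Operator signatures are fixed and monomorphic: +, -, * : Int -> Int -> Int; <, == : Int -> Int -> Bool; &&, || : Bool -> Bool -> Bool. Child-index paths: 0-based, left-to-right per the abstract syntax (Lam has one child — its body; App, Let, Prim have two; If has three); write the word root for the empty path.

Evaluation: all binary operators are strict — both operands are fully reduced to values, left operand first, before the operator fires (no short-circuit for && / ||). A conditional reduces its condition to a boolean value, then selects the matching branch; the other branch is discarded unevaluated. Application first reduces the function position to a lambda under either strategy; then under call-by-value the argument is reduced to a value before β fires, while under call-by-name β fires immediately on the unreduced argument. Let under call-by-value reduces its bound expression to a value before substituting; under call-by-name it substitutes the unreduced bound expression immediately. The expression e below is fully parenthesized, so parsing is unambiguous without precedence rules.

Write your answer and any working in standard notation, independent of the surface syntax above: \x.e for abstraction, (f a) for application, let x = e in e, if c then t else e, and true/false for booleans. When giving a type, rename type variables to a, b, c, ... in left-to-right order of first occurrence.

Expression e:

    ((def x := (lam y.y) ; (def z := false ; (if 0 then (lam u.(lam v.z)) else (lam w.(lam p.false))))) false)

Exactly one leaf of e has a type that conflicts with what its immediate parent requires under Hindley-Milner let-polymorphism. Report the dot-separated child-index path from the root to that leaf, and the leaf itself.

Answer: 0.1.1.0 : 0

Trace:
y : a
\y._ : a -> a
let x : forall. a -> a
let z : Bool
  unify Int ~ Bool
  FAIL: mismatch Int ~ Bool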